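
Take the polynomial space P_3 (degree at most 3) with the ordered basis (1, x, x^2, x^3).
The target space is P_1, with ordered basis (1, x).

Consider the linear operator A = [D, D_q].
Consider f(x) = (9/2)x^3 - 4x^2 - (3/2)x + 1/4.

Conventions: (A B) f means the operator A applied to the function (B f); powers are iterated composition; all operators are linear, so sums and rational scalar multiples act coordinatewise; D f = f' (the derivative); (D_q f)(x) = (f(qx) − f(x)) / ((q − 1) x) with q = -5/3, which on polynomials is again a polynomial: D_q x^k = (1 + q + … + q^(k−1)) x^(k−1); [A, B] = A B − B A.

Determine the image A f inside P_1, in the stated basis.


D_q f = (19/2)x^2 + (8/3)x - 3/2
D D_q f = 19x + 8/3
D f = (27/2)x^2 - 8x - 3/2
D_q D f = -9x - 8
[D, D_q] f = 28x + 32/3

the result is g(x) = 28x + 32/3


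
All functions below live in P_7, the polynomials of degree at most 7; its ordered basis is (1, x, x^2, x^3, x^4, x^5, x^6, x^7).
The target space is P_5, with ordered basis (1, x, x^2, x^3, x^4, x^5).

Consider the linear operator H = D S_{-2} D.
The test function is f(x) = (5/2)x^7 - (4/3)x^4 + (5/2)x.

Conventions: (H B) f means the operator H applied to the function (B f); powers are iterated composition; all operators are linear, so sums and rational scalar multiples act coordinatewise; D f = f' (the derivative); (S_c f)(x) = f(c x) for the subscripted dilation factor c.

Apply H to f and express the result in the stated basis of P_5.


g(x) = 6720x^5 + 128x^2

D f = (35/2)x^6 - (16/3)x^3 + 5/2
S_{-2} D f = 1120x^6 + (128/3)x^3 + 5/2
D S_{-2} D f = 6720x^5 + 128x^2


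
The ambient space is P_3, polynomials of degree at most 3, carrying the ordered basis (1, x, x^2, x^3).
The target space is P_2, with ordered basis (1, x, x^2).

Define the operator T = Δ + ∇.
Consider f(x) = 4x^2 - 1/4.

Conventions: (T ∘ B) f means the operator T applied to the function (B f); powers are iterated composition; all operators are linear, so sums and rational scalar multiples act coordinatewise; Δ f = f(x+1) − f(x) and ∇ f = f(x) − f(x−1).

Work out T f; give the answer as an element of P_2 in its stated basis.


Δ f = 8x + 4
∇ f = 8x - 4
(Δ + ∇) f = 16x

g(x) = 16x


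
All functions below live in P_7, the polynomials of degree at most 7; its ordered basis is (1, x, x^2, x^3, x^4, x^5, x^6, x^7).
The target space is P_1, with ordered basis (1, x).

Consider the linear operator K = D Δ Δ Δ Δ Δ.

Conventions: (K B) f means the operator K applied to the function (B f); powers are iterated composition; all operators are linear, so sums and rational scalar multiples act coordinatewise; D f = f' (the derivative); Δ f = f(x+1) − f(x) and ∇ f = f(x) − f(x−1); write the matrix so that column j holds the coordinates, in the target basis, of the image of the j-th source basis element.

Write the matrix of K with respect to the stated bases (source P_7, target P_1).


the matrix is [[0, 0, 0, 0, 0, 0, 720, 12600]; [0, 0, 0, 0, 0, 0, 0, 5040]] (rows listed top to bottom)

image of 1: 0
image of x: 0
image of x^2: 0
image of x^3: 0
image of x^4: 0
image of x^5: 0
image of x^6: 720
image of x^7: 5040x + 12600
each image's coordinates form column j of the matrix


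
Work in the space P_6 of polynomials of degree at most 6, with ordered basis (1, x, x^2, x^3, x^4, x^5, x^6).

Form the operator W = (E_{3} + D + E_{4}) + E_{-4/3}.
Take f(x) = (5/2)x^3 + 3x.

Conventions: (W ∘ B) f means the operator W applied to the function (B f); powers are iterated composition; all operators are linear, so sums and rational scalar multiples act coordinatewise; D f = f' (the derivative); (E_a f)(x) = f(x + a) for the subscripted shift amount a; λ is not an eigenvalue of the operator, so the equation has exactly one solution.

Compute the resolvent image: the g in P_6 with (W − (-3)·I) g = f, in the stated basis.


the image equals g(x) = (5/12)x^3 - (25/18)x^2 - (1291/648)x + 13165/5832

write g with unknown coordinates in the stated basis and equate coefficients in (W − (-3)·I) g = f
solving from the highest basis element down gives g = (5/12)x^3 - (25/18)x^2 - (1291/648)x + 13165/5832
check: W g = (5/4)x^3 + (25/6)x^2 + (1939/216)x - 13165/1944
so W g − (-3)·g = (5/2)x^3 + 3x = f ✓


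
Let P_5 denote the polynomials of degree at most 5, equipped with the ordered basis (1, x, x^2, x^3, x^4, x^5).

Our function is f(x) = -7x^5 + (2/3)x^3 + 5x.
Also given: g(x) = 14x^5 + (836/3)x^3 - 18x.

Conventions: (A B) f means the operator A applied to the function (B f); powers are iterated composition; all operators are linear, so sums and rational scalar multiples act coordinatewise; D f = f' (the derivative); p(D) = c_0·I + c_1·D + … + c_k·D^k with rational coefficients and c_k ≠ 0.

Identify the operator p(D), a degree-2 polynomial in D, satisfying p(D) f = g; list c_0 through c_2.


D^0 f = -7x^5 + (2/3)x^3 + 5x
D^1 f = -35x^4 + 2x^2 + 5
D^2 f = -140x^3 + 4x
matching coefficients of g against c_0 f + c_1 Df + … from the top degree down determines the c_i
solution: c_0 = -2, c_1 = 0, c_2 = -2

c_0 = -2, c_1 = 0, c_2 = -2


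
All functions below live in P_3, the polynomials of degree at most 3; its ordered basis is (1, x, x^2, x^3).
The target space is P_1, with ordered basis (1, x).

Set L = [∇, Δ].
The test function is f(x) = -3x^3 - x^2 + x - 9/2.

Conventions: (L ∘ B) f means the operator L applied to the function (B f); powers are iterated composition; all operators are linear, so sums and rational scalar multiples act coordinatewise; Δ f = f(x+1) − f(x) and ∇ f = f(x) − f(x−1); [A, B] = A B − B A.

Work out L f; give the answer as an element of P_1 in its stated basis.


Δ f = -9x^2 - 11x - 3
∇ Δ f = -18x - 2
∇ f = -9x^2 + 7x - 1
Δ ∇ f = -18x - 2
[∇, Δ] f = 0

the image equals g(x) = 0


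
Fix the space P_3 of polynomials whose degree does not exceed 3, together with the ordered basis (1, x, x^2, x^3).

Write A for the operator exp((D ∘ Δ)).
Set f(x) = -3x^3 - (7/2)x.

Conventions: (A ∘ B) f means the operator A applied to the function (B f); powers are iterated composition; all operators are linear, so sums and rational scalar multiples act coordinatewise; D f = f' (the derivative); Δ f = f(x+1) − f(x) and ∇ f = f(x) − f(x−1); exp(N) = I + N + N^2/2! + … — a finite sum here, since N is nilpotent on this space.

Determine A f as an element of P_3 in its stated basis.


g(x) = -3x^3 - (43/2)x - 9

order-1 term: -18x - 9
the series for exp((D ∘ Δ)) f terminates at order 1
exp((D ∘ Δ)) f = -3x^3 - (43/2)x - 9


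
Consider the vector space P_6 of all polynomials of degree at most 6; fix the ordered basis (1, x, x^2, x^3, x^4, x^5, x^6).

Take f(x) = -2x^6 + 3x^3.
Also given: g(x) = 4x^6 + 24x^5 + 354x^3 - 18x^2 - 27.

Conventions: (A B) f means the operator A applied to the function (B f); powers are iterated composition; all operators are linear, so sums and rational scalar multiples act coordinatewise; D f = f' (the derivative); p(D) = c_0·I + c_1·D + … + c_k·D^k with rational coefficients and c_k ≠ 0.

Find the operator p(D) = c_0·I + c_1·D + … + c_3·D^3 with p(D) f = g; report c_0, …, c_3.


D^0 f = -2x^6 + 3x^3
D^1 f = -12x^5 + 9x^2
D^2 f = -60x^4 + 18x
D^3 f = -240x^3 + 18
matching coefficients of g against c_0 f + c_1 Df + … from the top degree down determines the c_i
solution: c_0 = -2, c_1 = -2, c_2 = 0, c_3 = -3/2

p(D) = -2·I − 2·D − (3/2)·D^3, i.e. c_0 = -2, c_1 = -2, c_2 = 0, c_3 = -3/2


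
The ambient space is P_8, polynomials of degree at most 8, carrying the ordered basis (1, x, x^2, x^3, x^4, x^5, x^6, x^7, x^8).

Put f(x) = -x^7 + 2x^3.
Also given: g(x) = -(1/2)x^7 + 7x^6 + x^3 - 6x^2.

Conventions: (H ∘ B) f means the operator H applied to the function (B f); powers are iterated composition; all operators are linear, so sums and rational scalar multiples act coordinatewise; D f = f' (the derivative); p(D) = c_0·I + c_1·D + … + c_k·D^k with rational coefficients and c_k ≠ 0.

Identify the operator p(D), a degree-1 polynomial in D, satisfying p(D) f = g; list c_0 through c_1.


p(D) = (1/2)·I − D, i.e. c_0 = 1/2, c_1 = -1

D^0 f = -x^7 + 2x^3
D^1 f = -7x^6 + 6x^2
matching coefficients of g against c_0 f + c_1 Df + … from the top degree down determines the c_i
solution: c_0 = 1/2, c_1 = -1


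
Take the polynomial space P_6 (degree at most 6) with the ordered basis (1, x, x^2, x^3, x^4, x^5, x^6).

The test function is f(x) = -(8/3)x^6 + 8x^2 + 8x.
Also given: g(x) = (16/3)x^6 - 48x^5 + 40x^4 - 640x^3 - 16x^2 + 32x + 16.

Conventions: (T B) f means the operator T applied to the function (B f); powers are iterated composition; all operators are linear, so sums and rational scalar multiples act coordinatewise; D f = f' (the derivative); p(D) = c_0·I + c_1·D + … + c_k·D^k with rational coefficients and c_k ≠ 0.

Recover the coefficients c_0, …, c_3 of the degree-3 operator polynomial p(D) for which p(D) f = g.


D^0 f = -(8/3)x^6 + 8x^2 + 8x
D^1 f = -16x^5 + 16x + 8
D^2 f = -80x^4 + 16
D^3 f = -320x^3
matching coefficients of g against c_0 f + c_1 Df + … from the top degree down determines the c_i
solution: c_0 = -2, c_1 = 3, c_2 = -1/2, c_3 = 2

p(D) = -2·I + 3·D − (1/2)·D^2 + 2·D^3, i.e. c_0 = -2, c_1 = 3, c_2 = -1/2, c_3 = 2


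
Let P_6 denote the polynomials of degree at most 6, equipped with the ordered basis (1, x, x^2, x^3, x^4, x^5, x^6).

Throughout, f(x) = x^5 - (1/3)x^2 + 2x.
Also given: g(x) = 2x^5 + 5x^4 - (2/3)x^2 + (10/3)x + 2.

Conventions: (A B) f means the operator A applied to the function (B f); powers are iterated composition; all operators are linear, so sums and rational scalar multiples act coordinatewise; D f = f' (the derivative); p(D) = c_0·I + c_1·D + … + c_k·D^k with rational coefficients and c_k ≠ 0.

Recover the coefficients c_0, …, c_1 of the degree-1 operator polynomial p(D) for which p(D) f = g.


c_0 = 2, c_1 = 1

D^0 f = x^5 - (1/3)x^2 + 2x
D^1 f = 5x^4 - (2/3)x + 2
matching coefficients of g against c_0 f + c_1 Df + … from the top degree down determines the c_i
solution: c_0 = 2, c_1 = 1


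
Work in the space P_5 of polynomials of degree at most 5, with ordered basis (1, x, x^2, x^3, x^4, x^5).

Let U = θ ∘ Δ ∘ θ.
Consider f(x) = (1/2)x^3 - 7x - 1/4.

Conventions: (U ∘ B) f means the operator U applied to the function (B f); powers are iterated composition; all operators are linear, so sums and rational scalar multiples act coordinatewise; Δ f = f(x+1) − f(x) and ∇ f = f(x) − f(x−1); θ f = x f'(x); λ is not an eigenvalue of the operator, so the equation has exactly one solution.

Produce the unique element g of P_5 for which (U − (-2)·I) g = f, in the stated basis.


write g with unknown coordinates in the stated basis and equate coefficients in (U − (-2)·I) g = f
solving from the highest basis element down gives g = (1/4)x^3 - (9/4)x^2 - (1/8)x - 1/8
check: U g = (9/2)x^2 - (27/4)x
so U g − (-2)·g = (1/2)x^3 - 7x - 1/4 = f ✓

g(x) = (1/4)x^3 - (9/4)x^2 - (1/8)x - 1/8


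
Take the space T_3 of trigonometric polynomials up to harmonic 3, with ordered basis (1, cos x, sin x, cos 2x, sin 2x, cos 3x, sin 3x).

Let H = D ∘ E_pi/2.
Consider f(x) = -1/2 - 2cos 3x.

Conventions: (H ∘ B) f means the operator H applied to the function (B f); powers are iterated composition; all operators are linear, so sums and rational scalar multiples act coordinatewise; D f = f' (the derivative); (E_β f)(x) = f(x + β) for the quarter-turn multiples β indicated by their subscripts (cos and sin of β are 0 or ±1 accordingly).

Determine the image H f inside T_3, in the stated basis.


the result is g(x) = -6cos 3x

E_pi/2 f = -1/2 - 2sin 3x
D E_pi/2 f = -6cos 3x


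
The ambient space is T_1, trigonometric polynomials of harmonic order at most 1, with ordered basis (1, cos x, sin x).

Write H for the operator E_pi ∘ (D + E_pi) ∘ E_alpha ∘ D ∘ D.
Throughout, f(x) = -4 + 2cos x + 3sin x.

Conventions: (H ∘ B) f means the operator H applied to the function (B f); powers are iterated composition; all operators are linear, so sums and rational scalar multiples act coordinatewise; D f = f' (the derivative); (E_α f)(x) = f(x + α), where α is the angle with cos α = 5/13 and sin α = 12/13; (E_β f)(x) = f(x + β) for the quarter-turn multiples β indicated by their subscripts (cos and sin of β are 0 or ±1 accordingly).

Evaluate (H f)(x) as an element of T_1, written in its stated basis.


D f = 3cos x - 2sin x
D D f = -2cos x - 3sin x
E_alpha D D f = -(46/13)cos x + (9/13)sin x
D (E_alpha ∘ D ∘ D) f = (9/13)cos x + (46/13)sin x
E_pi (E_alpha ∘ D ∘ D) f = (46/13)cos x - (9/13)sin x
(D + E_pi) (E_alpha ∘ D ∘ D) f = (55/13)cos x + (37/13)sin x
E_pi (D + E_pi) (E_alpha ∘ D ∘ D) f = -(55/13)cos x - (37/13)sin x

the result is g(x) = -(55/13)cos x - (37/13)sin x


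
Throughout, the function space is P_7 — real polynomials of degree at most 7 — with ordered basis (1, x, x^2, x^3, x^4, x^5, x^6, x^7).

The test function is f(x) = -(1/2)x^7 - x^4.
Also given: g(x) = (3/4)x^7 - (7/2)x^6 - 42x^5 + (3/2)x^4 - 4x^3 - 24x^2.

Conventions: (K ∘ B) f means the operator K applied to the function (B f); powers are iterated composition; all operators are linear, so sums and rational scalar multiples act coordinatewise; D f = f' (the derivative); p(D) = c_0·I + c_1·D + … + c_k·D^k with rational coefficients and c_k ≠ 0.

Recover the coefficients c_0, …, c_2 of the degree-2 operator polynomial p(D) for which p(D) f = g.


D^0 f = -(1/2)x^7 - x^4
D^1 f = -(7/2)x^6 - 4x^3
D^2 f = -21x^5 - 12x^2
matching coefficients of g against c_0 f + c_1 Df + … from the top degree down determines the c_i
solution: c_0 = -3/2, c_1 = 1, c_2 = 2

p(D) = -(3/2)·I + D + 2·D^2, i.e. c_0 = -3/2, c_1 = 1, c_2 = 2


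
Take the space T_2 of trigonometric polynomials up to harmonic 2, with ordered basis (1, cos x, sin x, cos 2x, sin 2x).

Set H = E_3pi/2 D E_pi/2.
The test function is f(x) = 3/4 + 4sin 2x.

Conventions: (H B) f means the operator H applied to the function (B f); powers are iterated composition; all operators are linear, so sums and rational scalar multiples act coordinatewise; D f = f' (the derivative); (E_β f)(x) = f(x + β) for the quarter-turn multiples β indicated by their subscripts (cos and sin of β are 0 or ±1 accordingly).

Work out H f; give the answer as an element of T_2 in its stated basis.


the image equals g(x) = 8cos 2x

E_pi/2 f = 3/4 - 4sin 2x
D E_pi/2 f = -8cos 2x
E_3pi/2 D E_pi/2 f = 8cos 2x


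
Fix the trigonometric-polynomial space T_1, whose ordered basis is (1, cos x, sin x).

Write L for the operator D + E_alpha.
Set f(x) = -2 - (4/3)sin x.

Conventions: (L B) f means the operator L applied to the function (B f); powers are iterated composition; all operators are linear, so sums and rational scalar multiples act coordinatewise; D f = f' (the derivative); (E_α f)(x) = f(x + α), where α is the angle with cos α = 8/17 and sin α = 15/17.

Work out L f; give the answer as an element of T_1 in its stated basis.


D f = -(4/3)cos x
E_alpha f = -2 - (20/17)cos x - (32/51)sin x
(D + E_alpha) f = -2 - (128/51)cos x - (32/51)sin x

the image equals g(x) = -2 - (128/51)cos x - (32/51)sin x


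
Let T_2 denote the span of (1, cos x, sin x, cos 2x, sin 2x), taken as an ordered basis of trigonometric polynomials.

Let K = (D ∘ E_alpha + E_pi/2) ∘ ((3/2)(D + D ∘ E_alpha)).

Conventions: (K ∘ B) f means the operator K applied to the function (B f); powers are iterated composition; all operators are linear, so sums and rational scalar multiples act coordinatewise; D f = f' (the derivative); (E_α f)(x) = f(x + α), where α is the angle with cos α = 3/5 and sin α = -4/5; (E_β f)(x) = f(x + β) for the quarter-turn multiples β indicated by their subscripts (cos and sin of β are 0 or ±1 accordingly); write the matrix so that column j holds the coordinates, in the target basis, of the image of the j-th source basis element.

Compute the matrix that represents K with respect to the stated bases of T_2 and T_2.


image of 1: 0
image of cos x: -(72/25)cos x - (96/25)sin x
image of sin x: (96/25)cos x - (72/25)sin x
image of cos 2x: (2412/625)cos 2x - (234/625)sin 2x
image of sin 2x: (234/625)cos 2x + (2412/625)sin 2x
each image's coordinates form column j of the matrix

the matrix is [[0, 0, 0, 0, 0]; [0, -72/25, 96/25, 0, 0]; [0, -96/25, -72/25, 0, 0]; [0, 0, 0, 2412/625, 234/625]; [0, 0, 0, -234/625, 2412/625]] (rows listed top to bottom)


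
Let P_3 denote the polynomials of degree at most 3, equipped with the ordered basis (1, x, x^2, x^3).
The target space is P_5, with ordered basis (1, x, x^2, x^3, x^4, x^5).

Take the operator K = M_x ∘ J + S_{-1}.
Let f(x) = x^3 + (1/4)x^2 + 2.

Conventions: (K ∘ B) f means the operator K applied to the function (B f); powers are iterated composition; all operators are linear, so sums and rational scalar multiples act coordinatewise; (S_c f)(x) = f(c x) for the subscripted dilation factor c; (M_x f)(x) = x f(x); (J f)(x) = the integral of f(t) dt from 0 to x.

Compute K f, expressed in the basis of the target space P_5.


J f = (1/4)x^4 + (1/12)x^3 + 2x
M_x J f = (1/4)x^5 + (1/12)x^4 + 2x^2
S_{-1} f = -x^3 + (1/4)x^2 + 2
(M_x ∘ J + S_{-1}) f = (1/4)x^5 + (1/12)x^4 - x^3 + (9/4)x^2 + 2

g(x) = (1/4)x^5 + (1/12)x^4 - x^3 + (9/4)x^2 + 2


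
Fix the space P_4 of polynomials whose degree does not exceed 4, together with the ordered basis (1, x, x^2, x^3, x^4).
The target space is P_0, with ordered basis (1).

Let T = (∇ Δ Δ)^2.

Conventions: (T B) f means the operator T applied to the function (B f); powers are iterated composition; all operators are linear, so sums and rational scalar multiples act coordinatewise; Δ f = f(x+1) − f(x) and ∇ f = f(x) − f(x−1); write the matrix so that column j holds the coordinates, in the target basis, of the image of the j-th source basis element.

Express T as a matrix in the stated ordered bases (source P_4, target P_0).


the matrix is [[0, 0, 0, 0, 0]] (rows listed top to bottom)

image of 1: 0
image of x: 0
image of x^2: 0
image of x^3: 0
image of x^4: 0
each image's coordinates form column j of the matrix


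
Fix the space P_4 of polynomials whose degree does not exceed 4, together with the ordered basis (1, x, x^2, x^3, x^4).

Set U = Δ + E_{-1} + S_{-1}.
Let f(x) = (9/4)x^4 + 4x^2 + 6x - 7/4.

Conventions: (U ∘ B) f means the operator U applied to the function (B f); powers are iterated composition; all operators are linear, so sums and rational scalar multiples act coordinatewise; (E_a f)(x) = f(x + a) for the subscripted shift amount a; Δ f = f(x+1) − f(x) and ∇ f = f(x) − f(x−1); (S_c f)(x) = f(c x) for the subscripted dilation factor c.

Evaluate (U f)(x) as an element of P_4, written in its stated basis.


the image equals g(x) = (9/2)x^4 + 35x^2 + 9

Δ f = 9x^3 + (27/2)x^2 + 17x + 49/4
E_{-1} f = (9/4)x^4 - 9x^3 + (35/2)x^2 - 11x - 3/2
S_{-1} f = (9/4)x^4 + 4x^2 - 6x - 7/4
(Δ + E_{-1} + S_{-1}) f = (9/2)x^4 + 35x^2 + 9


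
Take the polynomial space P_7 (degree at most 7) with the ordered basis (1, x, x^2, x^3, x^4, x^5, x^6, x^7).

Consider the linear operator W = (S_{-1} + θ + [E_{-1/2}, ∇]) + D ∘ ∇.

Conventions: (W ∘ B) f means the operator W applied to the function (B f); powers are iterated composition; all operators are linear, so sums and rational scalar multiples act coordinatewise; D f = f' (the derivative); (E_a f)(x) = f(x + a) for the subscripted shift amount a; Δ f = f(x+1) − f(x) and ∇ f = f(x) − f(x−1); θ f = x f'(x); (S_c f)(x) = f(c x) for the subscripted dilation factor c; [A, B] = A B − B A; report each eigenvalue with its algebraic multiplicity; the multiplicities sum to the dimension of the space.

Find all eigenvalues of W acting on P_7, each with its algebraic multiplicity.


λ = 0 (multiplicity 1), λ = 1 (multiplicity 1), λ = 2 (multiplicity 1), λ = 3 (multiplicity 1), λ = 4 (multiplicity 1), λ = 5 (multiplicity 1), λ = 6 (multiplicity 1), λ = 7 (multiplicity 1)

image of 1: 1
image of x: 0
image of x^2: 3x^2 + 2
image of x^3: 2x^3 + 6x - 3
image of x^4: 5x^4 + 12x^2 - 12x + 4
image of x^5: 4x^5 + 20x^3 - 30x^2 + 20x - 5
image of x^6: 7x^6 + 30x^4 - 60x^3 + 60x^2 - 30x + 6
image of x^7: 6x^7 + 42x^5 - 105x^4 + 140x^3 - 105x^2 + 42x - 7
the matrix is upper triangular; its diagonal is (1, 0, 3, 2, 5, 4, 7, 6)
for a triangular matrix the eigenvalues are the diagonal entries, with algebraic multiplicity their repetition count


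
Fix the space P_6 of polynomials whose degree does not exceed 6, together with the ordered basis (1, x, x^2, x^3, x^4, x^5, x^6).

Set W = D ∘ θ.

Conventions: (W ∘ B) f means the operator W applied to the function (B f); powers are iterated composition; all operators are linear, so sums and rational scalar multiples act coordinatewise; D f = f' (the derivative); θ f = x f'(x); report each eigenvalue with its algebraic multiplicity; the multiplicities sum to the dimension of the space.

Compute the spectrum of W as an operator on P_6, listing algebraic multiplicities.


λ = 0 (multiplicity 7)

image of 1: 0
image of x: 1
image of x^2: 4x
image of x^3: 9x^2
image of x^4: 16x^3
image of x^5: 25x^4
image of x^6: 36x^5
the matrix is upper triangular; its diagonal is (0, 0, 0, 0, 0, 0, 0)
for a triangular matrix the eigenvalues are the diagonal entries, with algebraic multiplicity their repetition count


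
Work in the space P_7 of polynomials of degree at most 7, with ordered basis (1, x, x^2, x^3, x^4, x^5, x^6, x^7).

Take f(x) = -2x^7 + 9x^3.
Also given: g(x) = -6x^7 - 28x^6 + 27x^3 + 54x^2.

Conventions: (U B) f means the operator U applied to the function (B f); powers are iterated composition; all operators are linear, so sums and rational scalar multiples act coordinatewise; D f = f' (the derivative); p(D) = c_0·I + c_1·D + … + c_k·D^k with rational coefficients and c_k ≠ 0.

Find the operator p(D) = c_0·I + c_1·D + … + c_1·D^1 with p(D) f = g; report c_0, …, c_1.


c_0 = 3, c_1 = 2

D^0 f = -2x^7 + 9x^3
D^1 f = -14x^6 + 27x^2
matching coefficients of g against c_0 f + c_1 Df + … from the top degree down determines the c_i
solution: c_0 = 3, c_1 = 2


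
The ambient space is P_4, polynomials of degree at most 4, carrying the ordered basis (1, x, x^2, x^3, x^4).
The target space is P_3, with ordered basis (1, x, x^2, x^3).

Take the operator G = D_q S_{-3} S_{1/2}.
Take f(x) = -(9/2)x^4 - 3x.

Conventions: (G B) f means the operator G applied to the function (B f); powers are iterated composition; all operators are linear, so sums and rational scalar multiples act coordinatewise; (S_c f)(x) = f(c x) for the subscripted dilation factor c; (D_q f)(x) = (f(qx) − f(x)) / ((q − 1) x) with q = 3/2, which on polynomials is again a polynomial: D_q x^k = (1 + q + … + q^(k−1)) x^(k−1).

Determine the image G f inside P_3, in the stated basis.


S_{1/2} f = -(9/32)x^4 - (3/2)x
S_{-3} S_{1/2} f = -(729/32)x^4 + (9/2)x
D_q S_{-3} S_{1/2} f = -(47385/256)x^3 + 9/2

g(x) = -(47385/256)x^3 + 9/2


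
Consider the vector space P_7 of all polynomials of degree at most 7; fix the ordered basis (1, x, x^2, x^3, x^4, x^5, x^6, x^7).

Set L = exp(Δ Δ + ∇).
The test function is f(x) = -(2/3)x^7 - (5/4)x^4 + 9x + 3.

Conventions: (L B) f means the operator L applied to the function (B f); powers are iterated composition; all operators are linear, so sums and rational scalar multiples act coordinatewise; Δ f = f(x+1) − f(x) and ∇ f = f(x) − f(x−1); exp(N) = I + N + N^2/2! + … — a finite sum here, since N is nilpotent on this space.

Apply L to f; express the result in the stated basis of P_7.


order-1 term: -(14/3)x^6 - 14x^5 - (490/3)x^4 - (925/3)x^3 - (883/2)x^2 - (959/3)x - 1103/12
order-2 term: -14x^5 - 70x^4 - (2170/3)x^3 - (3795/2)x^2 - (12239/3)x - 11523/4
order-3 term: -(70/3)x^4 - 140x^3 - 1190x^2 - 2945x - 24769/6
order-4 term: -(70/3)x^3 - 140x^2 - (2590/3)x - 16255/12
order-5 term: -14x^2 - 70x - 700/3
order-6 term: -(14/3)x - 14
order-7 term: -2/3
the series for exp(Δ Δ + ∇) f terminates at order 7
exp(Δ Δ + ∇) f = -(2/3)x^7 - (14/3)x^6 - 28x^5 - (3095/12)x^4 - 1195x^3 - 3683x^2 - (24820/3)x - 104405/12

the image equals g(x) = -(2/3)x^7 - (14/3)x^6 - 28x^5 - (3095/12)x^4 - 1195x^3 - 3683x^2 - (24820/3)x - 104405/12


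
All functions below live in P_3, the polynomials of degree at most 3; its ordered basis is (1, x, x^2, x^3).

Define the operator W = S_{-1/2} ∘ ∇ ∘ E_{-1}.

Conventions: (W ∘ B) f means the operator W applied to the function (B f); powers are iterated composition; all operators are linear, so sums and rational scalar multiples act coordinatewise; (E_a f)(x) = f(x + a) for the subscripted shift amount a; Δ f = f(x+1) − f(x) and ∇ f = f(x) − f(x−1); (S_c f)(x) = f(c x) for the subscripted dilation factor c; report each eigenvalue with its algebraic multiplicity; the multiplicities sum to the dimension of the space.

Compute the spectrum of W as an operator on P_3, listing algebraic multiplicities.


λ = 0 (multiplicity 4)

image of 1: 0
image of x: 1
image of x^2: -x - 3
image of x^3: (3/4)x^2 + (9/2)x + 7
the matrix is upper triangular; its diagonal is (0, 0, 0, 0)
for a triangular matrix the eigenvalues are the diagonal entries, with algebraic multiplicity their repetition count


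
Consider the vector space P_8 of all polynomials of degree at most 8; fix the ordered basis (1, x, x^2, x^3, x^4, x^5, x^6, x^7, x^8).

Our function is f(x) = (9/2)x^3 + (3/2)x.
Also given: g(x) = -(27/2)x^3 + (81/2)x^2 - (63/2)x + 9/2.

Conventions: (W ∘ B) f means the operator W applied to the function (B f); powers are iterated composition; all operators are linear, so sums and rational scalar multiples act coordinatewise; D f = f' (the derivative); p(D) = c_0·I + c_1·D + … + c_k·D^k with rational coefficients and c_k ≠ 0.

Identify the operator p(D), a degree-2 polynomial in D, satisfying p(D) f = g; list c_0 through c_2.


D^0 f = (9/2)x^3 + (3/2)x
D^1 f = (27/2)x^2 + 3/2
D^2 f = 27x
matching coefficients of g against c_0 f + c_1 Df + … from the top degree down determines the c_i
solution: c_0 = -3, c_1 = 3, c_2 = -1

p(D) = -3·I + 3·D − D^2, i.e. c_0 = -3, c_1 = 3, c_2 = -1


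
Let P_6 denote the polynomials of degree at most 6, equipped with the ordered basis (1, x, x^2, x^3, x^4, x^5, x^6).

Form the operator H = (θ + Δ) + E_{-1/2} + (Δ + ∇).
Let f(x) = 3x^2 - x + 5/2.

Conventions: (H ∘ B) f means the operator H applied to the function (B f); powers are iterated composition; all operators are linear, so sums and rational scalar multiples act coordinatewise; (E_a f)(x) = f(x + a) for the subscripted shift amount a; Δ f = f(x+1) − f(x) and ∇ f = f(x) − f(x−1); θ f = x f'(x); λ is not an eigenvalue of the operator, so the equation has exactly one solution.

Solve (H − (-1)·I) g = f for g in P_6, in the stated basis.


write g with unknown coordinates in the stated basis and equate coefficients in (H − (-1)·I) g = f
solving from the highest basis element down gives g = (3/4)x^2 - (19/12)x + 265/96
check: H g = (9/4)x^2 + (7/12)x - 25/96
so H g − (-1)·g = 3x^2 - x + 5/2 = f ✓

g(x) = (3/4)x^2 - (19/12)x + 265/96


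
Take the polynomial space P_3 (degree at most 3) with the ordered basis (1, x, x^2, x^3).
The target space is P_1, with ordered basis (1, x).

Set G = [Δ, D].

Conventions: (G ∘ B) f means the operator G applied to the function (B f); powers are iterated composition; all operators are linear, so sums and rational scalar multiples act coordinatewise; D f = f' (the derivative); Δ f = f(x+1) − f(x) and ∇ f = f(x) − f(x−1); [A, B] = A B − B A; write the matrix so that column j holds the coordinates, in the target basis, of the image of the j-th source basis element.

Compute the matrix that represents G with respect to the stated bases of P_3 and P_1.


image of 1: 0
image of x: 0
image of x^2: 0
image of x^3: 0
each image's coordinates form column j of the matrix

the matrix is [[0, 0, 0, 0]; [0, 0, 0, 0]] (rows listed top to bottom)


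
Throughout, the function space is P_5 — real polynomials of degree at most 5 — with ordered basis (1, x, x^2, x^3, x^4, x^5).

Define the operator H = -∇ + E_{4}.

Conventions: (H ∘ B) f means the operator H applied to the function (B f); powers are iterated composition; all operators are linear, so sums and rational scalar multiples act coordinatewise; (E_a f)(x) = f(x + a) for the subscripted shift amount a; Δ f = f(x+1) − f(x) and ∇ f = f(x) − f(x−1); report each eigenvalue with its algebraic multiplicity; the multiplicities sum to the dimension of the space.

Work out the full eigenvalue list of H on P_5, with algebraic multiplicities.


λ = 1 (multiplicity 6)

image of 1: 1
image of x: x + 3
image of x^2: x^2 + 6x + 17
image of x^3: x^3 + 9x^2 + 51x + 63
image of x^4: x^4 + 12x^3 + 102x^2 + 252x + 257
image of x^5: x^5 + 15x^4 + 170x^3 + 630x^2 + 1285x + 1023
the matrix is upper triangular; its diagonal is (1, 1, 1, 1, 1, 1)
for a triangular matrix the eigenvalues are the diagonal entries, with algebraic multiplicity their repetition count


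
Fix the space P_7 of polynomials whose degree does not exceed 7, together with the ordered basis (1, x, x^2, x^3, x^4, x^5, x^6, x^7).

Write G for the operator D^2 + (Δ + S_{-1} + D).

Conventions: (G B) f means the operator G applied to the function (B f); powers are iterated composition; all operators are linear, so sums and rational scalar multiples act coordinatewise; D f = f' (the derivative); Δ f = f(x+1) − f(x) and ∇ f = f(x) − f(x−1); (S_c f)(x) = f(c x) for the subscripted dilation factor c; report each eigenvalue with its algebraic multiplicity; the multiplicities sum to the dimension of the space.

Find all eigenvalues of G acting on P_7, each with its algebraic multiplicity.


λ = -1 (multiplicity 4), λ = 1 (multiplicity 4)

image of 1: 1
image of x: -x + 2
image of x^2: x^2 + 4x + 3
image of x^3: -x^3 + 6x^2 + 9x + 1
image of x^4: x^4 + 8x^3 + 18x^2 + 4x + 1
image of x^5: -x^5 + 10x^4 + 30x^3 + 10x^2 + 5x + 1
image of x^6: x^6 + 12x^5 + 45x^4 + 20x^3 + 15x^2 + 6x + 1
image of x^7: -x^7 + 14x^6 + 63x^5 + 35x^4 + 35x^3 + 21x^2 + 7x + 1
the matrix is upper triangular; its diagonal is (1, -1, 1, -1, 1, -1, 1, -1)
for a triangular matrix the eigenvalues are the diagonal entries, with algebraic multiplicity their repetition count


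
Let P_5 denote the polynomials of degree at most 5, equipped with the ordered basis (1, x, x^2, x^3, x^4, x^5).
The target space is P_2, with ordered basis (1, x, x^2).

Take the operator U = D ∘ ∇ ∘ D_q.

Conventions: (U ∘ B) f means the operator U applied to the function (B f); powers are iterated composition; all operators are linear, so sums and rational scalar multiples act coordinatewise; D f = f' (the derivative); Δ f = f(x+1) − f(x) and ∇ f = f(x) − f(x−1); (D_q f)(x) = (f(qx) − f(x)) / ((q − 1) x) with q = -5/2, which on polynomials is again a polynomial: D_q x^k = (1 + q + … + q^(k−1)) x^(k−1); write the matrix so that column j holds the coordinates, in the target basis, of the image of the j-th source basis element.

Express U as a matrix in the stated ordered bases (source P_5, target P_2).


image of 1: 0
image of x: 0
image of x^2: 0
image of x^3: 19/2
image of x^4: -(261/4)x + 261/8
image of x^5: (1353/4)x^2 - (1353/4)x + 451/4
each image's coordinates form column j of the matrix

the matrix is [[0, 0, 0, 19/2, 261/8, 451/4]; [0, 0, 0, 0, -261/4, -1353/4]; [0, 0, 0, 0, 0, 1353/4]] (rows listed top to bottom)


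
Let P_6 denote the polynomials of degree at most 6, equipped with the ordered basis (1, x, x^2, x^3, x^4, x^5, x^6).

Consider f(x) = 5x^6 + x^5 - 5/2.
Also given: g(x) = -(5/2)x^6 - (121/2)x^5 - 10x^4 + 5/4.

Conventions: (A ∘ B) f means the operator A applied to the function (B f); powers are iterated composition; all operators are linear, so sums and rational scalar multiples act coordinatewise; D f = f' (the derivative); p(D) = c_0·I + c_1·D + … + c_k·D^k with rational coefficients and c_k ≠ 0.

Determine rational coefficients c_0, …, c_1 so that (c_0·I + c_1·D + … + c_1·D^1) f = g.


D^0 f = 5x^6 + x^5 - 5/2
D^1 f = 30x^5 + 5x^4
matching coefficients of g against c_0 f + c_1 Df + … from the top degree down determines the c_i
solution: c_0 = -1/2, c_1 = -2

p(D) = -(1/2)·I − 2·D, i.e. c_0 = -1/2, c_1 = -2


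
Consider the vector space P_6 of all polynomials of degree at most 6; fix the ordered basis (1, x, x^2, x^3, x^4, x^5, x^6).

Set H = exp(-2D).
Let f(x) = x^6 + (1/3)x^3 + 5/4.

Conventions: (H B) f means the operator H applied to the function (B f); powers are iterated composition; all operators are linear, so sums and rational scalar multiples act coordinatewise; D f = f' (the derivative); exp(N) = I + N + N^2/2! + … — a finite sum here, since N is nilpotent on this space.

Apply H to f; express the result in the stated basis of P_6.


the result is g(x) = x^6 - 12x^5 + 60x^4 - (479/3)x^3 + 238x^2 - 188x + 751/12

order-1 term: -12x^5 - 2x^2
order-2 term: 60x^4 + 4x
order-3 term: -160x^3 - 8/3
order-4 term: 240x^2
order-5 term: -192x
order-6 term: 64
the series for exp(-2D) f terminates at order 6
exp(-2D) f = x^6 - 12x^5 + 60x^4 - (479/3)x^3 + 238x^2 - 188x + 751/12


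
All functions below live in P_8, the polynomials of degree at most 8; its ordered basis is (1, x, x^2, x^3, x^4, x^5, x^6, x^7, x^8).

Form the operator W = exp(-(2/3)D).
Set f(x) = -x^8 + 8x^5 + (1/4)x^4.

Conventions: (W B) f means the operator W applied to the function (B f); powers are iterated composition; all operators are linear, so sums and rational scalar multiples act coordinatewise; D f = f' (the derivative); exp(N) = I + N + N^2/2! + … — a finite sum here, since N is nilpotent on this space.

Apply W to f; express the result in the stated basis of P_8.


the result is g(x) = -x^8 + (16/3)x^7 - (112/9)x^6 + (664/27)x^5 - (13039/324)x^4 + (10270/243)x^3 - (18586/729)x^2 + (17656/2187)x - 6844/6561

order-1 term: (16/3)x^7 - (80/3)x^4 - (2/3)x^3
order-2 term: -(112/9)x^6 + (320/9)x^3 + (2/3)x^2
order-3 term: (448/27)x^5 - (640/27)x^2 - (8/27)x
order-4 term: -(1120/81)x^4 + (640/81)x + 4/81
order-5 term: (1792/243)x^3 - 256/243
order-6 term: -(1792/729)x^2
order-7 term: (1024/2187)x
order-8 term: -256/6561
the series for exp(-(2/3)D) f terminates at order 8
exp(-(2/3)D) f = -x^8 + (16/3)x^7 - (112/9)x^6 + (664/27)x^5 - (13039/324)x^4 + (10270/243)x^3 - (18586/729)x^2 + (17656/2187)x - 6844/6561


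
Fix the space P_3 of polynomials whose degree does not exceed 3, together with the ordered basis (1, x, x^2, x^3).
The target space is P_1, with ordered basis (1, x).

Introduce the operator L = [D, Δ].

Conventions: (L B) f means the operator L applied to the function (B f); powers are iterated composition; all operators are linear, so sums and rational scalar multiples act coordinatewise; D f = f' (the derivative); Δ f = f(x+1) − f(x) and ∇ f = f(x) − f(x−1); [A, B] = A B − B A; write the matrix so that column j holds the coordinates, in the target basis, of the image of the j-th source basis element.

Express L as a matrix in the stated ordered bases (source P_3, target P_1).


image of 1: 0
image of x: 0
image of x^2: 0
image of x^3: 0
each image's coordinates form column j of the matrix

the matrix is [[0, 0, 0, 0]; [0, 0, 0, 0]] (rows listed top to bottom)


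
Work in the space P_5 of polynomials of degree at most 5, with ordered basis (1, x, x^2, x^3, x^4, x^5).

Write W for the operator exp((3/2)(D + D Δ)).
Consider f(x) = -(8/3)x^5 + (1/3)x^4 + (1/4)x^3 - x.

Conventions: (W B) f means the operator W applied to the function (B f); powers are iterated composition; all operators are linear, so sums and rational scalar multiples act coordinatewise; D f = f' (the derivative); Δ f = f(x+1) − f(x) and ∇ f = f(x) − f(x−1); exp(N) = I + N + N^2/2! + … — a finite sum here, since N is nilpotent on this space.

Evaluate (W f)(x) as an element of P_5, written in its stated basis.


order-1 term: -20x^4 - 78x^3 - (903/8)x^2 - (287/4)x - 147/8
order-2 term: -60x^3 - (711/2)x^2 - (11205/16)x - 3669/8
order-3 term: -90x^2 - (1071/2)x - 25461/32
order-4 term: -(135/2)x - 4293/16
order-5 term: -81/4
the series for exp((3/2)(D + D Δ)) f terminates at order 5
exp((3/2)(D + D Δ)) f = -(8/3)x^5 - (59/3)x^4 - (551/4)x^3 - (4467/8)x^2 - (22017/16)x - 49959/32

g(x) = -(8/3)x^5 - (59/3)x^4 - (551/4)x^3 - (4467/8)x^2 - (22017/16)x - 49959/32


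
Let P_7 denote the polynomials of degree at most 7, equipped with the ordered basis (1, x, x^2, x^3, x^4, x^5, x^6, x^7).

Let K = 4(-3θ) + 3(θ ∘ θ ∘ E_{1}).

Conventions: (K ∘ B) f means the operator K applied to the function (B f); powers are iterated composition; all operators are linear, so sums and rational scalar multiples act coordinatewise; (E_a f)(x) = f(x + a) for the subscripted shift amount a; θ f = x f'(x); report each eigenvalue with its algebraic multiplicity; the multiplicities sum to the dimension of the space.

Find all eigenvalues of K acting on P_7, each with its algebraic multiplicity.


image of 1: 0
image of x: -9x
image of x^2: -12x^2 + 6x
image of x^3: -9x^3 + 36x^2 + 9x
image of x^4: 108x^3 + 72x^2 + 12x
image of x^5: 15x^5 + 240x^4 + 270x^3 + 120x^2 + 15x
image of x^6: 36x^6 + 450x^5 + 720x^4 + 540x^3 + 180x^2 + 18x
image of x^7: 63x^7 + 756x^6 + 1575x^5 + 1680x^4 + 945x^3 + 252x^2 + 21x
the matrix is upper triangular; its diagonal is (0, -9, -12, -9, 0, 15, 36, 63)
for a triangular matrix the eigenvalues are the diagonal entries, with algebraic multiplicity their repetition count

λ = -12 (multiplicity 1), λ = -9 (multiplicity 2), λ = 0 (multiplicity 2), λ = 15 (multiplicity 1), λ = 36 (multiplicity 1), λ = 63 (multiplicity 1)


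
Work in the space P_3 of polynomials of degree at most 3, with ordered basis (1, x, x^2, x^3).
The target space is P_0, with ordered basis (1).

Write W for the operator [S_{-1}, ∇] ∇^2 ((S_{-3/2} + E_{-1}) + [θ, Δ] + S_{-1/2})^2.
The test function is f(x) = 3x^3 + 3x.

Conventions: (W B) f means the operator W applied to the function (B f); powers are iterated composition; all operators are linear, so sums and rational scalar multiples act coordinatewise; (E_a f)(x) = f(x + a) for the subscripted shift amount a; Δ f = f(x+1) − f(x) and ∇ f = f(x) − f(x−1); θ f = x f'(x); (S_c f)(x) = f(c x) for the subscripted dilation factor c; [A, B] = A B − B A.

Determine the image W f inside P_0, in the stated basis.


g(x) = 225

S_{-3/2} f = -(81/8)x^3 - (9/2)x
E_{-1} f = 3x^3 - 9x^2 + 12x - 6
(S_{-3/2} + E_{-1}) f = -(57/8)x^3 - 9x^2 + (15/2)x - 6
Δ f = 9x^2 + 9x + 6
θ Δ f = 18x^2 + 9x
θ f = 9x^3 + 3x
Δ θ f = 27x^2 + 27x + 12
[θ, Δ] f = -9x^2 - 18x - 12
S_{-1/2} f = -(3/8)x^3 - (3/2)x
((S_{-3/2} + E_{-1}) + [θ, Δ] + S_{-1/2}) f = -(15/2)x^3 - 18x^2 - 12x - 18
S_{-3/2} ((S_{-3/2} + E_{-1}) + [θ, Δ] + S_{-1/2}) f = (405/16)x^3 - (81/2)x^2 + 18x - 18
E_{-1} ((S_{-3/2} + E_{-1}) + [θ, Δ] + S_{-1/2}) f = -(15/2)x^3 + (9/2)x^2 + (3/2)x - 33/2
(S_{-3/2} + E_{-1}) ((S_{-3/2} + E_{-1}) + [θ, Δ] + S_{-1/2}) f = (285/16)x^3 - 36x^2 + (39/2)x - 69/2
Δ ((S_{-3/2} + E_{-1}) + [θ, Δ] + S_{-1/2}) f = -(45/2)x^2 - (117/2)x - 75/2
θ Δ ((S_{-3/2} + E_{-1}) + [θ, Δ] + S_{-1/2}) f = -45x^2 - (117/2)x
θ ((S_{-3/2} + E_{-1}) + [θ, Δ] + S_{-1/2}) f = -(45/2)x^3 - 36x^2 - 12x
Δ θ ((S_{-3/2} + E_{-1}) + [θ, Δ] + S_{-1/2}) f = -(135/2)x^2 - (279/2)x - 141/2
[θ, Δ] ((S_{-3/2} + E_{-1}) + [θ, Δ] + S_{-1/2}) f = (45/2)x^2 + 81x + 141/2
S_{-1/2} ((S_{-3/2} + E_{-1}) + [θ, Δ] + S_{-1/2}) f = (15/16)x^3 - (9/2)x^2 + 6x - 18
((S_{-3/2} + E_{-1}) + [θ, Δ] + S_{-1/2}) ((S_{-3/2} + E_{-1}) + [θ, Δ] + S_{-1/2}) f = (75/4)x^3 - 18x^2 + (213/2)x + 18
∇ ((S_{-3/2} + E_{-1}) + [θ, Δ] + S_{-1/2})^2 f = (225/4)x^2 - (369/4)x + 573/4
∇ ∇ ((S_{-3/2} + E_{-1}) + [θ, Δ] + S_{-1/2})^2 f = (225/2)x - 297/2
∇ ∇^2 ((S_{-3/2} + E_{-1}) + [θ, Δ] + S_{-1/2})^2 f = 225/2
S_{-1} ∇ ∇^2 ((S_{-3/2} + E_{-1}) + [θ, Δ] + S_{-1/2})^2 f = 225/2
S_{-1} ∇^2 ((S_{-3/2} + E_{-1}) + [θ, Δ] + S_{-1/2})^2 f = -(225/2)x - 297/2
∇ S_{-1} ∇^2 ((S_{-3/2} + E_{-1}) + [θ, Δ] + S_{-1/2})^2 f = -225/2
[S_{-1}, ∇] ∇^2 ((S_{-3/2} + E_{-1}) + [θ, Δ] + S_{-1/2})^2 f = 225
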